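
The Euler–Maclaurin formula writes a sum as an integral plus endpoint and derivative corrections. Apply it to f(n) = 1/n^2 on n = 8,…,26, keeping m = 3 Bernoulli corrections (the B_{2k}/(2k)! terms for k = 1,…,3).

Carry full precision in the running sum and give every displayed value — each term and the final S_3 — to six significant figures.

Integral: ∫_8^26 1/x^2 dx = 0.0865385.
Boundary: ½(f(8) + f(26)) = ½(0.0156250 + 0.00147929) = 0.00855214.
Integral + boundary = 0.0950906.
Correction k=1: B_{2}/2! · (f^{(1)}(26) − f^{(1)}(8)) = 1/12 · (-0.000113792 − (-0.00390625)) = 0.000316038.
Running total after k=1: 0.0954066.
Correction k=2: B_{4}/4! · (f^{(3)}(26) − f^{(3)}(8)) = −1/720 · (-2.01997e-06 − (-0.000732422)) = -1.01445e-06.
Running total after k=2: 0.0954056.
Correction k=3: B_{6}/6! · (f^{(5)}(26) − f^{(5)}(8)) = 1/30240 · (-8.96436e-08 − (-0.000343323)) = 1.13503e-08.

S_3 ≈ 0.0954056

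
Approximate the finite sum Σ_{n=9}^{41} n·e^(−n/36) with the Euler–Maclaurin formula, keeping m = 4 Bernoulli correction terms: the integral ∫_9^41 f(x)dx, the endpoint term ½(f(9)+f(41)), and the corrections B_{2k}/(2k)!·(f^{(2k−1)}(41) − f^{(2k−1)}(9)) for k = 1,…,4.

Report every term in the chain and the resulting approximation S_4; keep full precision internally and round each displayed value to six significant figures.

The integral term ∫_9^41 x·e^(−x/36) dx = 374.133.
Endpoint term: (f(9) + f(41))/2 = (7.00921 + 13.1272)/2 = 10.0682.
Integral + boundary = 384.202.
Order-1 term: 1/12 · (-0.0444687 − 0.584101) = -0.0523808.
Partial sum through k=1: 384.149.
Order-2 term: −1/720 · (0.000459784 − 0.00165255) = 1.65662e-06.
Partial sum through k=2: 384.149.
Order-3 term: 1/30240 · (7.36019e-07 − 2.20247e-06) = -4.84937e-11.
Partial sum through k=3: 384.149.
Order-4 term: −1/1209600 · (8.62088e-10 − 2.41499e-09) = 1.28381e-15.

S_4 ≈ 384.149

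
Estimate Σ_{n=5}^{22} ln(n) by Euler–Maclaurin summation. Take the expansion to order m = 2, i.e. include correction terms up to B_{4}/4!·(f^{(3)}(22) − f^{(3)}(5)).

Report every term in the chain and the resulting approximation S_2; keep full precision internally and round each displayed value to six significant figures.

∫_5^22 ln(x) dx evaluates to 42.9557.
Endpoint term: (f(5) + f(22))/2 = (1.60944 + 3.09104)/2 = 2.35024.
Integral + boundary = 45.3060.
Correction k=1: B_{2}/2! · (f^{(1)}(22) − f^{(1)}(5)) = 1/12 · (0.0454545 − 0.200000) = -0.0128788.
Running total after k=1: 45.2931.
Correction k=2: B_{4}/4! · (f^{(3)}(22) − f^{(3)}(5)) = −1/720 · (0.000187829 − 0.0160000) = 2.19613e-05.

S_2 ≈ 45.2931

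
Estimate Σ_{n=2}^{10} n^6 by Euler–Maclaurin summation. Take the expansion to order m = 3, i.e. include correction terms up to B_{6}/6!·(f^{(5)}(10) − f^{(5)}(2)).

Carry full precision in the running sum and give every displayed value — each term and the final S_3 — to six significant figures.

The integral term ∫_2^10 x^6 dx = 1.42855e+06.
Boundary: ½(f(2) + f(10)) = ½(64.0000 + 1.00000e+06) = 500032.
So far: 1.92859e+06.
Correction k=1: B_{2}/2! · (f^{(1)}(10) − f^{(1)}(2)) = 1/12 · (600000 − 192.000) = 49984.0.
After k=1: 1.97857e+06.
Correction k=2: B_{4}/4! · (f^{(3)}(10) − f^{(3)}(2)) = −1/720 · (120000 − 960.000) = -165.333.
After k=2: 1.97840e+06.
Correction k=3: B_{6}/6! · (f^{(5)}(10) − f^{(5)}(2)) = 1/30240 · (7200.00 − 1440.00) = 0.190476.

S_3 ≈ 1.97840e+06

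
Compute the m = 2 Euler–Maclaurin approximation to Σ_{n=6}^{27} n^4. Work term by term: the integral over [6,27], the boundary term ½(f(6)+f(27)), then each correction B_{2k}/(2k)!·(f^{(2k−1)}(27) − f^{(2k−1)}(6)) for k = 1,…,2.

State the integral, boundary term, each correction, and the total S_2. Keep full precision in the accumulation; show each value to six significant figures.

S_2 ≈ 3.14108e+06

Integral: ∫_6^27 x^4 dx = 2.86823e+06.
½[f(6) + f(27)] = ½[1296.00 + 531441] = 266368.
Running total after boundary: 3.13459e+06.
Correction k=1: B_{2}/2! · (f^{(1)}(27) − f^{(1)}(6)) = 1/12 · (78732.0 − 864.000) = 6489.00.
After k=1: 3.14108e+06.
Correction k=2: B_{4}/4! · (f^{(3)}(27) − f^{(3)}(6)) = −1/720 · (648.000 − 144.000) = -0.700000.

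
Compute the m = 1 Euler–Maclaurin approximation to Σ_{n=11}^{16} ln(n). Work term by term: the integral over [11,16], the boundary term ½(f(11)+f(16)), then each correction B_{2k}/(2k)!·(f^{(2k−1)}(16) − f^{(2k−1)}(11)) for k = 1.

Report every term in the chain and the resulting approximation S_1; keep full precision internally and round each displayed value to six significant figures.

S_1 ≈ 15.5674

∫_11^16 ln(x) dx evaluates to 12.9846.
Boundary: ½(f(11) + f(16)) = ½(2.39790 + 2.77259) = 2.58524.
Running total after boundary: 15.5698.
Correction k=1: B_{2}/2! · (f^{(1)}(16) − f^{(1)}(11)) = 1/12 · (0.0625000 − 0.0909091) = -0.00236742.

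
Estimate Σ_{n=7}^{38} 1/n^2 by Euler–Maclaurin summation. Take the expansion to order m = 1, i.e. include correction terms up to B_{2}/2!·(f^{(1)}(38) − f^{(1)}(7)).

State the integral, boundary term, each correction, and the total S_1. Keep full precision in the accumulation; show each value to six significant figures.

S_1 ≈ 0.127575

The integral term ∫_7^38 1/x^2 dx = 0.116541.
Boundary: ½(f(7) + f(38)) = ½(0.0204082 + 0.000692521) = 0.0105503.
So far: 0.127092.
Correction k=1: B_{2}/2! · (f^{(1)}(38) − f^{(1)}(7)) = 1/12 · (-3.64485e-05 − (-0.00583090)) = 0.000482871.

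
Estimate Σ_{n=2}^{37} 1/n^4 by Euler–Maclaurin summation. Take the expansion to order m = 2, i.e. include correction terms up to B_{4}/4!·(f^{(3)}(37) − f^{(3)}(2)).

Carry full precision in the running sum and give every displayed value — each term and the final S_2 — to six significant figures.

Integral: ∫_2^37 1/x^4 dx = 0.0416601.
½[f(2) + f(37)] = ½[0.0625000 + 5.33572e-07] = 0.0312503.
Running total after boundary: 0.0729104.
Order-1 term: 1/12 · (-5.76835e-08 − (-0.125000)) = 0.0104167.
Partial sum through k=1: 0.0833270.
Order-2 term: −1/720 · (-1.26406e-09 − (-0.937500)) = -0.00130208.

S_2 ≈ 0.0820249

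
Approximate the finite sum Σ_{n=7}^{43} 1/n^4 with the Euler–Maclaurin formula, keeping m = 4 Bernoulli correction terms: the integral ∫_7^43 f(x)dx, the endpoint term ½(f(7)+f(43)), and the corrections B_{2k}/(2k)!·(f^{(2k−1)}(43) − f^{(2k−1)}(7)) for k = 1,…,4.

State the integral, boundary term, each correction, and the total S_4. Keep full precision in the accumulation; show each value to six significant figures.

S_4 ≈ 0.00119565

Integral: ∫_7^43 1/x^4 dx = 0.000967625.
½[f(7) + f(43)] = ½[0.000416493 + 2.92500e-07] = 0.000208393.
Integral + boundary = 0.00117602.
Order-1 term: 1/12 · (-2.72093e-08 − (-0.000237996)) = 1.98307e-05.
After k=1: 0.00119585.
Order-2 term: −1/720 · (-4.41471e-10 − (-0.000145712)) = -2.02377e-07.
After k=2: 0.00119565.
Order-3 term: 1/30240 · (-1.33707e-11 − (-0.000166528)) = 5.50687e-09.
After k=3: 0.00119565.
Order-4 term: −1/1209600 · (-6.50817e-13 − (-0.000305868)) = -2.52867e-10.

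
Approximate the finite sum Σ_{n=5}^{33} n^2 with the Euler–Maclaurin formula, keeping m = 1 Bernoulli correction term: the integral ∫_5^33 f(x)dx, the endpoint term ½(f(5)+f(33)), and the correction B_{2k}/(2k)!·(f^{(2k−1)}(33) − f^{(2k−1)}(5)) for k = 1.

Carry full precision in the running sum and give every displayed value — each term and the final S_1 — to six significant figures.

Integral: ∫_5^33 x^2 dx = 11937.3.
Boundary: ½(f(5) + f(33)) = ½(25.0000 + 1089.00) = 557.000.
Integral + boundary = 12494.3.
Correction k=1: B_{2}/2! · (f^{(1)}(33) − f^{(1)}(5)) = 1/12 · (66.0000 − 10.0000) = 4.66667.

S_1 ≈ 12499.0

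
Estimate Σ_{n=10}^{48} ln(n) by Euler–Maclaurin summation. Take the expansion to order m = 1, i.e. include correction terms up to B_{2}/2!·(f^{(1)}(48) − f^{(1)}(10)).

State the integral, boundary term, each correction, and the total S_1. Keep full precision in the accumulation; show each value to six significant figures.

The integral term ∫_10^48 ln(x) dx = 124.792.
Boundary: ½(f(10) + f(48)) = ½(2.30259 + 3.87120) = 3.08689.
Integral + boundary = 127.879.
Order-1 term: 1/12 · (0.0208333 − 0.100000) = -0.00659722.

S_1 ≈ 127.872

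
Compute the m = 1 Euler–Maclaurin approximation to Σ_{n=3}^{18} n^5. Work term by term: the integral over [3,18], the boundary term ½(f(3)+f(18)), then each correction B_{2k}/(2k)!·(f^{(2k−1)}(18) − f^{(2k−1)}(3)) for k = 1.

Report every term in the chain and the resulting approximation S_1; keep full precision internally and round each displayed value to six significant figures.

S_1 ≈ 6.65719e+06

The integral term ∫_3^18 x^5 dx = 5.66858e+06.
½[f(3) + f(18)] = ½[243.000 + 1.88957e+06] = 944906.
So far: 6.61349e+06.
Order-1 term: 1/12 · (524880 − 405.000) = 43706.2.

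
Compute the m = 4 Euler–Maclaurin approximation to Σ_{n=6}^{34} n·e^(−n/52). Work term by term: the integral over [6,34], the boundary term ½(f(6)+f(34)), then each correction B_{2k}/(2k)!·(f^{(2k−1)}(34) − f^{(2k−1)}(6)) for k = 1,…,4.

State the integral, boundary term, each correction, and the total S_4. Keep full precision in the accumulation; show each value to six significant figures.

The integral term ∫_6^34 x·e^(−x/52) dx = 361.700.
Boundary: ½(f(6) + f(34)) = ½(5.34614 + 17.6814) = 11.5138.
Running total after boundary: 373.214.
k=1: B_{2}/(2)! × [f^{(1)}(34) − f^{(1)}(6)] = 1/12 × (0.180014 − 0.788213) = -0.0506832.
Running total after k=1: 373.163.
k=2: B_{4}/(4)! × [f^{(3)}(34) − f^{(3)}(6)] = −1/720 × (0.000451220 − 0.000950540) = 6.93500e-07.
Running total after k=2: 373.163.
k=3: B_{6}/(6)! × [f^{(5)}(34) − f^{(5)}(6)] = 1/30240 × (3.09122e-07 − 5.95259e-07) = -9.46221e-12.
Running total after k=3: 373.163.
k=4: B_{8}/(8)! × [f^{(7)}(34) − f^{(7)}(6)] = −1/1209600 × (1.66928e-10 − 3.10276e-10) = 1.18509e-16.

S_4 ≈ 373.163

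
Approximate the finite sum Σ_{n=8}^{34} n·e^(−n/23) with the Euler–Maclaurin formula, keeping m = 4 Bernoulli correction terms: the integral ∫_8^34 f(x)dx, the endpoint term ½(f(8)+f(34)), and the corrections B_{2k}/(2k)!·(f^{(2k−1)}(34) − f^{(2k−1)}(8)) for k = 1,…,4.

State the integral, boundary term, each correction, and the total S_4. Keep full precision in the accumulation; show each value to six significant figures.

S_4 ≈ 211.238

Integral: ∫_8^34 x·e^(−x/23) dx = 204.584.
Endpoint term: (f(8) + f(34))/2 = (5.64977 + 7.75315)/2 = 6.70146.
So far: 211.285.
Order-1 term: 1/12 · (-0.109060 − 0.460579) = -0.0474699.
Running total after k=1: 211.238.
Order-2 term: −1/720 · (0.000655970 − 0.00354069) = 4.00655e-06.
Running total after k=2: 211.238.
Order-3 term: 1/30240 · (2.86976e-06 − 1.17405e-05) = -2.93344e-10.
Running total after k=3: 211.238.
Order-4 term: −1/1209600 · (8.50567e-09 − 3.17349e-08) = 1.92041e-14.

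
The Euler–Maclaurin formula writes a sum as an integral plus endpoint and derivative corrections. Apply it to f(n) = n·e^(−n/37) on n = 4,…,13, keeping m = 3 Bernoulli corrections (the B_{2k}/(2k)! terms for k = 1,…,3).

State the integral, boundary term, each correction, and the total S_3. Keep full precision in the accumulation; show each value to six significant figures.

S_3 ≈ 65.9821

∫_4^13 x·e^(−x/37) dx evaluates to 59.6414.
Endpoint term: (f(4) + f(13))/2 = (3.59012 + 9.14857)/2 = 6.36935.
Integral + boundary = 66.0108.
Correction k=1: B_{2}/2! · (f^{(1)}(13) − f^{(1)}(4)) = 1/12 · (0.456478 − 0.800500) = -0.0286685.
Running total after k=1: 65.9821.
Correction k=2: B_{4}/4! · (f^{(3)}(13) − f^{(3)}(4)) = −1/720 · (0.00136154 − 0.00189595) = 7.42240e-07.
Running total after k=2: 65.9821.
Correction k=3: B_{6}/6! · (f^{(5)}(13) − f^{(5)}(4)) = 1/30240 · (1.74554e-06 − 2.34271e-06) = -1.97478e-11.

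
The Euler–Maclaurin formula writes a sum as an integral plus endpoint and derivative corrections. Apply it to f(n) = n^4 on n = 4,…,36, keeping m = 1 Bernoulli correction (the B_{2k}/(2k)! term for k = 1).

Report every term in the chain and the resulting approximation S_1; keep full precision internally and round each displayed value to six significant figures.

∫_4^36 x^4 dx evaluates to 1.20930e+07.
Boundary: ½(f(4) + f(36)) = ½(256.000 + 1.67962e+06) = 839936.
Integral + boundary = 1.29330e+07.
Order-1 term: 1/12 · (186624 − 256.000) = 15530.7.

S_1 ≈ 1.29485e+07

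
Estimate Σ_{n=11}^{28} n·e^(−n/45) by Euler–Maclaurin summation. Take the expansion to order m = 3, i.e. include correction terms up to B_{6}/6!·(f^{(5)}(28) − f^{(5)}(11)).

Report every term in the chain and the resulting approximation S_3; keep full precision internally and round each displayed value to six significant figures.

S_3 ≈ 222.076

The integral term ∫_11^28 x·e^(−x/45) dx = 210.287.
½[f(11) + f(28)] = ½[8.61453 + 15.0290] = 11.8218.
So far: 222.108.
k=1: B_{2}/(2)! × [f^{(1)}(28) − f^{(1)}(11)] = 1/12 × (0.202772 − 0.591705) = -0.0324111.
After k=1: 222.076.
k=2: B_{4}/(4)! × [f^{(3)}(28) − f^{(3)}(11)] = −1/720 × (0.000630258 − 0.00106567) = 6.04740e-07.
After k=2: 222.076.
k=3: B_{6}/(6)! × [f^{(5)}(28) − f^{(5)}(11)] = 1/30240 × (5.73028e-07 − 9.08218e-07) = -1.10843e-11.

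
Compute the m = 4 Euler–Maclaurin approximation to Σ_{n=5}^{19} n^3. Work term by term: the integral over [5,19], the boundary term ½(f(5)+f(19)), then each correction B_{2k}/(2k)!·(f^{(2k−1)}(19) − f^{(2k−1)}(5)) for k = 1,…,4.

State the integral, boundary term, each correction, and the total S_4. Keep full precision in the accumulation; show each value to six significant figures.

S_4 ≈ 36000.0

The integral term ∫_5^19 x^3 dx = 32424.0.
½[f(5) + f(19)] = ½[125.000 + 6859.00] = 3492.00.
Running total after boundary: 35916.0.
Order-1 term: 1/12 · (1083.00 − 75.0000) = 84.0000.
Partial sum through k=1: 36000.0.
Order-2 term: −1/720 · (6.00000 − 6.00000) = 0.00000.
Partial sum through k=2: 36000.0.
Order-3 term: 1/30240 · (0.00000 − 0.00000) = 0.00000.
Partial sum through k=3: 36000.0.
Order-4 term: −1/1209600 · (0.00000 − 0.00000) = 0.00000.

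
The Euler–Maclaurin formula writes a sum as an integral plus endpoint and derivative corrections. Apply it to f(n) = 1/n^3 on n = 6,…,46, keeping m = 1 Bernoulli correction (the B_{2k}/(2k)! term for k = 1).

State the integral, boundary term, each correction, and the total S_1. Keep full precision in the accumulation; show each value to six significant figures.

S_1 ≈ 0.0161654

The integral term ∫_6^46 1/x^3 dx = 0.0136526.
Boundary: ½(f(6) + f(46)) = ½(0.00462963 + 1.02737e-05) = 0.00231995.
Running total after boundary: 0.0159725.
k=1: B_{2}/(2)! × [f^{(1)}(46) − f^{(1)}(6)] = 1/12 × (-6.70023e-07 − (-0.00231481)) = 0.000192845.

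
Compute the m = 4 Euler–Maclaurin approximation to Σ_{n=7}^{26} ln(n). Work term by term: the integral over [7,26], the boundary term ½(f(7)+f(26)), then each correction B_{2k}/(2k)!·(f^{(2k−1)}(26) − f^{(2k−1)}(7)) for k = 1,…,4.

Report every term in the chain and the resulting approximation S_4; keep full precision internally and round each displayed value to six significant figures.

S_4 ≈ 54.6825

∫_7^26 ln(x) dx evaluates to 52.0891.
½[f(7) + f(26)] = ½[1.94591 + 3.25810] = 2.60200.
So far: 54.6911.
Correction k=1: B_{2}/2! · (f^{(1)}(26) − f^{(1)}(7)) = 1/12 · (0.0384615 − 0.142857) = -0.00869963.
After k=1: 54.6824.
Correction k=2: B_{4}/4! · (f^{(3)}(26) − f^{(3)}(7)) = −1/720 · (0.000113792 − 0.00583090) = 7.94043e-06.
After k=2: 54.6825.
Correction k=3: B_{6}/6! · (f^{(5)}(26) − f^{(5)}(7)) = 1/30240 · (2.01997e-06 − 0.00142798) = -4.71546e-08.
After k=3: 54.6825.
Correction k=4: B_{8}/8! · (f^{(7)}(26) − f^{(7)}(7)) = −1/1209600 · (8.96436e-08 − 0.000874271) = 7.22703e-10.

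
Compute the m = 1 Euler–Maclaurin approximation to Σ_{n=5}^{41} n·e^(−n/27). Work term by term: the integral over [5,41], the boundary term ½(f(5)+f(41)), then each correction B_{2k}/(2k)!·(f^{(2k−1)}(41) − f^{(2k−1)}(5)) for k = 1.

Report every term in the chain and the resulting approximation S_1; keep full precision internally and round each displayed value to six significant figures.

S_1 ≈ 322.293

The integral term ∫_5^41 x·e^(−x/27) dx = 315.791.
½[f(5) + f(41)] = ½[4.15475 + 8.98048] = 6.56762.
Integral + boundary = 322.358.
Correction k=1: B_{2}/2! · (f^{(1)}(41) − f^{(1)}(5)) = 1/12 · (-0.113574 − 0.677071) = -0.0658871.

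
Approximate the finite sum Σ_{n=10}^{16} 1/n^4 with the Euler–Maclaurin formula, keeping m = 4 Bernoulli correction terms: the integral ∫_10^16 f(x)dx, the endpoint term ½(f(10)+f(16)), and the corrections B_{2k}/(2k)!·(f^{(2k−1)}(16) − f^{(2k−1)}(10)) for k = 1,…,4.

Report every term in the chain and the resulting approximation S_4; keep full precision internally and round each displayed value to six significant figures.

Integral: ∫_10^16 1/x^4 dx = 0.000251953.
½[f(10) + f(16)] = ½[0.000100000 + 1.52588e-05] = 5.76294e-05.
Integral + boundary = 0.000309583.
k=1: B_{2}/(2)! × [f^{(1)}(16) − f^{(1)}(10)] = 1/12 × (-3.81470e-06 − (-4.00000e-05)) = 3.01544e-06.
After k=1: 0.000312598.
k=2: B_{4}/(4)! × [f^{(3)}(16) − f^{(3)}(10)] = −1/720 × (-4.47035e-07 − (-1.20000e-05)) = -1.60458e-08.
After k=2: 0.000312582.
k=3: B_{6}/(6)! × [f^{(5)}(16) − f^{(5)}(10)] = 1/30240 × (-9.77889e-08 − (-6.72000e-06)) = 2.18988e-10.
After k=3: 0.000312582.
k=4: B_{8}/(8)! × [f^{(7)}(16) − f^{(7)}(10)] = −1/1209600 × (-3.43789e-08 − (-6.04800e-06)) = -4.97158e-12.

S_4 ≈ 0.000312582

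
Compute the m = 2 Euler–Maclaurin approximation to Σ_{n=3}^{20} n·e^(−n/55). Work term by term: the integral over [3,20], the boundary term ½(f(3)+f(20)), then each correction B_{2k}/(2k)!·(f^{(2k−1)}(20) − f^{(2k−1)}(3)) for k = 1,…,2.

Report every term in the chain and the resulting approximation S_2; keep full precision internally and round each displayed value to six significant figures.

S_2 ≈ 161.526

∫_3^20 x·e^(−x/55) dx evaluates to 153.192.
½[f(3) + f(20)] = ½[2.84075 + 13.9029] = 8.37181.
So far: 161.563.
Correction k=1: B_{2}/2! · (f^{(1)}(20) − f^{(1)}(3)) = 1/12 · (0.442364 − 0.895266) = -0.0377418.
After k=1: 161.526.
Correction k=2: B_{4}/4! · (f^{(3)}(20) − f^{(3)}(3)) = −1/720 · (0.000605835 − 0.000922015) = 4.39139e-07.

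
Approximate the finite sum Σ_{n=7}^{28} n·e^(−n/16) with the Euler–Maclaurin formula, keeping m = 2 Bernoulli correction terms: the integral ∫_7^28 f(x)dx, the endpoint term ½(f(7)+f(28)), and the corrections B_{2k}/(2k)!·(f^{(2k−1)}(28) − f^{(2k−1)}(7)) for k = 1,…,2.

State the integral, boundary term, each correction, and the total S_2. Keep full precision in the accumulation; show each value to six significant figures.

S_2 ≈ 119.913

Integral: ∫_7^28 x·e^(−x/16) dx = 115.262.
Endpoint term: (f(7) + f(28))/2 = (4.51954 + 4.86567)/2 = 4.69261.
So far: 119.954.
k=1: B_{2}/(2)! × [f^{(1)}(28) − f^{(1)}(7)] = 1/12 × (-0.130330 − 0.363177) = -0.0411256.
Running total after k=1: 119.913.
k=2: B_{4}/(4)! × [f^{(3)}(28) − f^{(3)}(7)] = −1/720 × (0.000848506 − 0.00646279) = 7.79762e-06.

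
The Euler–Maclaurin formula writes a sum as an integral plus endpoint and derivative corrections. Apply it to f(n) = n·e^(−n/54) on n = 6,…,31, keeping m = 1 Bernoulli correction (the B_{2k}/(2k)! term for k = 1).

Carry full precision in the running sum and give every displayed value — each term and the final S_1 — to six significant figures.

S_1 ≈ 325.440

The integral term ∫_6^31 x·e^(−x/54) dx = 314.071.
Boundary: ½(f(6) + f(31)) = ½(5.36904 + 17.4600) = 11.4145.
Integral + boundary = 325.486.
Correction k=1: B_{2}/2! · (f^{(1)}(31) − f^{(1)}(6)) = 1/12 · (0.239893 − 0.795413) = -0.0462933.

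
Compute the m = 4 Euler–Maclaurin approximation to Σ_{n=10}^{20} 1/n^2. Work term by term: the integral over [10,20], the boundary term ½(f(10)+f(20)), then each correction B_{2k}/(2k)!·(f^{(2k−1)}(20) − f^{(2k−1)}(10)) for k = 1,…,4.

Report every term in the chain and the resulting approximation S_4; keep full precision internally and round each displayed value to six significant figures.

S_4 ≈ 0.0563955

Integral: ∫_10^20 1/x^2 dx = 0.0500000.
Endpoint term: (f(10) + f(20))/2 = (0.0100000 + 0.00250000)/2 = 0.00625000.
So far: 0.0562500.
Correction k=1: B_{2}/2! · (f^{(1)}(20) − f^{(1)}(10)) = 1/12 · (-0.000250000 − (-0.00200000)) = 0.000145833.
Partial sum through k=1: 0.0563958.
Correction k=2: B_{4}/4! · (f^{(3)}(20) − f^{(3)}(10)) = −1/720 · (-7.50000e-06 − (-0.000240000)) = -3.22917e-07.
Partial sum through k=2: 0.0563955.
Correction k=3: B_{6}/6! · (f^{(5)}(20) − f^{(5)}(10)) = 1/30240 · (-5.62500e-07 − (-7.20000e-05)) = 2.36235e-09.
Partial sum through k=3: 0.0563955.
Correction k=4: B_{8}/8! · (f^{(7)}(20) − f^{(7)}(10)) = −1/1209600 · (-7.87500e-08 − (-4.03200e-05)) = -3.32682e-11.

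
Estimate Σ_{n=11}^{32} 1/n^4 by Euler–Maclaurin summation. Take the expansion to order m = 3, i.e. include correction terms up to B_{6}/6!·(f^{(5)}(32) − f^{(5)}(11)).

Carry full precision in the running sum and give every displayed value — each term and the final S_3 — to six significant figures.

Integral: ∫_11^32 1/x^4 dx = 0.000240266.
Endpoint term: (f(11) + f(32))/2 = (6.83013e-05 + 9.53674e-07)/2 = 3.46275e-05.
So far: 0.000274893.
k=1: B_{2}/(2)! × [f^{(1)}(32) − f^{(1)}(11)] = 1/12 × (-1.19209e-07 − (-2.48369e-05)) = 2.05980e-06.
Running total after k=1: 0.000276953.
k=2: B_{4}/(4)! × [f^{(3)}(32) − f^{(3)}(11)] = −1/720 × (-3.49246e-09 − (-6.15790e-06)) = -8.54778e-09.
Running total after k=2: 0.000276945.
k=3: B_{6}/(6)! × [f^{(5)}(32) − f^{(5)}(11)] = 1/30240 × (-1.90994e-10 − (-2.84994e-06)) = 9.42376e-11.

S_3 ≈ 0.000276945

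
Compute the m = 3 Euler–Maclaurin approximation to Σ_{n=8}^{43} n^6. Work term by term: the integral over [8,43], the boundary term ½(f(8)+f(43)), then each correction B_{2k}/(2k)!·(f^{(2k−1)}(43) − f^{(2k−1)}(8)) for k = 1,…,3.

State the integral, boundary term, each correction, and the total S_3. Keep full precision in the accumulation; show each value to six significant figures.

S_3 ≈ 4.20652e+10

Integral: ∫_8^43 x^6 dx = 3.88309e+10.
Endpoint term: (f(8) + f(43))/2 = (262144 + 6.32136e+09)/2 = 3.16081e+09.
So far: 4.19917e+10.
k=1: B_{2}/(2)! × [f^{(1)}(43) − f^{(1)}(8)] = 1/12 × (8.82051e+08 − 196608) = 7.34878e+07.
Partial sum through k=1: 4.20652e+10.
k=2: B_{4}/(4)! × [f^{(3)}(43) − f^{(3)}(8)] = −1/720 × (9.54084e+06 − 61440.0) = -13165.8.
Partial sum through k=2: 4.20652e+10.
k=3: B_{6}/(6)! × [f^{(5)}(43) − f^{(5)}(8)] = 1/30240 × (30960.0 − 5760.00) = 0.833333.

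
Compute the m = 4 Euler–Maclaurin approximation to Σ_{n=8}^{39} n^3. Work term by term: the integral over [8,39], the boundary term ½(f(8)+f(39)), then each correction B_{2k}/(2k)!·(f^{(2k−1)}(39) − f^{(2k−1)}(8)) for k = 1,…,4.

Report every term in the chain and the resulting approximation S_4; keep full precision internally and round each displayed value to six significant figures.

S_4 ≈ 607616

The integral term ∫_8^39 x^3 dx = 577336.
Endpoint term: (f(8) + f(39))/2 = (512.000 + 59319.0)/2 = 29915.5.
Running total after boundary: 607252.
Correction k=1: B_{2}/2! · (f^{(1)}(39) − f^{(1)}(8)) = 1/12 · (4563.00 − 192.000) = 364.250.
Partial sum through k=1: 607616.
Correction k=2: B_{4}/4! · (f^{(3)}(39) − f^{(3)}(8)) = −1/720 · (6.00000 − 6.00000) = 0.00000.
Partial sum through k=2: 607616.
Correction k=3: B_{6}/6! · (f^{(5)}(39) − f^{(5)}(8)) = 1/30240 · (0.00000 − 0.00000) = 0.00000.
Partial sum through k=3: 607616.
Correction k=4: B_{8}/8! · (f^{(7)}(39) − f^{(7)}(8)) = −1/1209600 · (0.00000 − 0.00000) = 0.00000.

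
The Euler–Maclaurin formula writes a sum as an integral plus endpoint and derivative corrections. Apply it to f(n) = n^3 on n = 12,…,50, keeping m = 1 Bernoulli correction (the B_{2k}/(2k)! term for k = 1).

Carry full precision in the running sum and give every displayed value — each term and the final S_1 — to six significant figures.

S_1 ≈ 1.62127e+06

∫_12^50 x^3 dx evaluates to 1.55732e+06.
Boundary: ½(f(12) + f(50)) = ½(1728.00 + 125000) = 63364.0.
So far: 1.62068e+06.
Correction k=1: B_{2}/2! · (f^{(1)}(50) − f^{(1)}(12)) = 1/12 · (7500.00 − 432.000) = 589.000.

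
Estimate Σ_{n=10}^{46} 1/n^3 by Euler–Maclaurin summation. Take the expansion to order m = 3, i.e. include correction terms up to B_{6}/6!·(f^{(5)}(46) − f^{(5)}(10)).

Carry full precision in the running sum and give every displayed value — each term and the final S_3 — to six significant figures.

S_3 ≈ 0.00529370

Integral: ∫_10^46 1/x^3 dx = 0.00476371.
Endpoint term: (f(10) + f(46))/2 = (0.00100000 + 1.02737e-05)/2 = 0.000505137.
So far: 0.00526884.
k=1: B_{2}/(2)! × [f^{(1)}(46) − f^{(1)}(10)] = 1/12 × (-6.70023e-07 − (-0.000300000)) = 2.49442e-05.
After k=1: 0.00529379.
k=2: B_{4}/(4)! × [f^{(3)}(46) − f^{(3)}(10)] = −1/720 × (-6.33292e-09 − (-6.00000e-05)) = -8.33245e-08.
After k=2: 0.00529370.
k=3: B_{6}/(6)! × [f^{(5)}(46) − f^{(5)}(10)] = 1/30240 × (-1.25701e-10 − (-2.52000e-05)) = 8.33329e-10.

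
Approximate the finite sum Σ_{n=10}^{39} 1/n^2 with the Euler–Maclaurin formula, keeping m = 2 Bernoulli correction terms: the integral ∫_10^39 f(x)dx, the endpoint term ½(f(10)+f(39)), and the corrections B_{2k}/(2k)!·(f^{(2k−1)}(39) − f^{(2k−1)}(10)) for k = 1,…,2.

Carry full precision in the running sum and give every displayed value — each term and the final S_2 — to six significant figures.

S_2 ≈ 0.0798512

∫_10^39 1/x^2 dx evaluates to 0.0743590.
Boundary: ½(f(10) + f(39)) = ½(0.0100000 + 0.000657462) = 0.00532873.
Running total after boundary: 0.0796877.
k=1: B_{2}/(2)! × [f^{(1)}(39) − f^{(1)}(10)] = 1/12 × (-3.37160e-05 − (-0.00200000)) = 0.000163857.
Partial sum through k=1: 0.0798516.
k=2: B_{4}/(4)! × [f^{(3)}(39) − f^{(3)}(10)] = −1/720 × (-2.66004e-07 − (-0.000240000)) = -3.32964e-07.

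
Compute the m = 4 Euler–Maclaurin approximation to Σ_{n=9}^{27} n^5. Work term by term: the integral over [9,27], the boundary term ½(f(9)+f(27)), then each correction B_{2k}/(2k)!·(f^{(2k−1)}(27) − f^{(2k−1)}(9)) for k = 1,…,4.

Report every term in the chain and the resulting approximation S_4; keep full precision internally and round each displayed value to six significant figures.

S_4 ≈ 7.19041e+07

∫_9^27 x^5 dx evaluates to 6.44815e+07.
Endpoint term: (f(9) + f(27))/2 = (59049.0 + 1.43489e+07)/2 = 7.20398e+06.
Integral + boundary = 7.16855e+07.
Correction k=1: B_{2}/2! · (f^{(1)}(27) − f^{(1)}(9)) = 1/12 · (2.65720e+06 − 32805.0) = 218700.
Partial sum through k=1: 7.19042e+07.
Correction k=2: B_{4}/4! · (f^{(3)}(27) − f^{(3)}(9)) = −1/720 · (43740.0 − 4860.00) = -54.0000.
Partial sum through k=2: 7.19041e+07.
Correction k=3: B_{6}/6! · (f^{(5)}(27) − f^{(5)}(9)) = 1/30240 · (120.000 − 120.000) = 0.00000.
Partial sum through k=3: 7.19041e+07.
Correction k=4: B_{8}/8! · (f^{(7)}(27) − f^{(7)}(9)) = −1/1209600 · (0.00000 − 0.00000) = 0.00000.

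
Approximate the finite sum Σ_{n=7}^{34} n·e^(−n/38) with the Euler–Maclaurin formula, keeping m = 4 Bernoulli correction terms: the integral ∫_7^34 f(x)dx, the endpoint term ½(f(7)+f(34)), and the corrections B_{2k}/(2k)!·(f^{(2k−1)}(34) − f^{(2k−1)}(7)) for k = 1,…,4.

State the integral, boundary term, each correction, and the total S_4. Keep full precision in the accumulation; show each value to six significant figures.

S_4 ≈ 313.872

Integral: ∫_7^34 x·e^(−x/38) dx = 304.066.
Boundary: ½(f(7) + f(34)) = ½(5.82232 + 13.8963) = 9.85932.
Running total after boundary: 313.925.
Order-1 term: 1/12 · (0.0430226 − 0.678542) = -0.0529599.
Partial sum through k=1: 313.872.
Order-2 term: −1/720 · (0.000595882 − 0.00162193) = 1.42506e-06.
Partial sum through k=2: 313.872.
Order-3 term: 1/30240 · (8.04688e-07 − 1.92102e-06) = -3.69157e-11.
Partial sum through k=3: 313.872.
Order-4 term: −1/1209600 · (8.28750e-10 − 1.88284e-09) = 8.71435e-16.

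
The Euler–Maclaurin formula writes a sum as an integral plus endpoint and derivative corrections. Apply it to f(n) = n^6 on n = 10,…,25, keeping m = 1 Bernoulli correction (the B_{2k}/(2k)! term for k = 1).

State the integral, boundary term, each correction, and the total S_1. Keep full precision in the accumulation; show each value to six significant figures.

The integral term ∫_10^25 x^6 dx = 8.70502e+08.
Endpoint term: (f(10) + f(25))/2 = (1.00000e+06 + 2.44141e+08)/2 = 1.22570e+08.
Running total after boundary: 9.93073e+08.
k=1: B_{2}/(2)! × [f^{(1)}(25) − f^{(1)}(10)] = 1/12 × (5.85938e+07 − 600000) = 4.83281e+06.

S_1 ≈ 9.97905e+08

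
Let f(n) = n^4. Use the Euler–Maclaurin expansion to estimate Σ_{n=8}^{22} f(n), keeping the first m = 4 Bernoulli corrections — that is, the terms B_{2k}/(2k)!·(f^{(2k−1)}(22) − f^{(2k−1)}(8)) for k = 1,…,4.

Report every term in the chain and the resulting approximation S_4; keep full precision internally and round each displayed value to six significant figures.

∫_8^22 x^4 dx evaluates to 1.02417e+06.
Endpoint term: (f(8) + f(22))/2 = (4096.00 + 234256)/2 = 119176.
Integral + boundary = 1.14335e+06.
Correction k=1: B_{2}/2! · (f^{(1)}(22) − f^{(1)}(8)) = 1/12 · (42592.0 − 2048.00) = 3378.67.
After k=1: 1.14673e+06.
Correction k=2: B_{4}/4! · (f^{(3)}(22) − f^{(3)}(8)) = −1/720 · (528.000 − 192.000) = -0.466667.
After k=2: 1.14673e+06.
Correction k=3: B_{6}/6! · (f^{(5)}(22) − f^{(5)}(8)) = 1/30240 · (0.00000 − 0.00000) = 0.00000.
After k=3: 1.14673e+06.
Correction k=4: B_{8}/8! · (f^{(7)}(22) − f^{(7)}(8)) = −1/1209600 · (0.00000 − 0.00000) = 0.00000.

S_4 ≈ 1.14673e+06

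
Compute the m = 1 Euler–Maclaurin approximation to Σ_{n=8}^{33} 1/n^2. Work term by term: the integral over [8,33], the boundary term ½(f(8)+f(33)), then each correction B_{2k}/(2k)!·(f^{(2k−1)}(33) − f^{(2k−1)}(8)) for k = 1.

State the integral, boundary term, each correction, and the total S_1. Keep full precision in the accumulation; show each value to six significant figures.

The integral term ∫_8^33 1/x^2 dx = 0.0946970.
½[f(8) + f(33)] = ½[0.0156250 + 0.000918274] = 0.00827164.
Integral + boundary = 0.102969.
Order-1 term: 1/12 · (-5.56529e-05 − (-0.00390625)) = 0.000320883.

S_1 ≈ 0.103289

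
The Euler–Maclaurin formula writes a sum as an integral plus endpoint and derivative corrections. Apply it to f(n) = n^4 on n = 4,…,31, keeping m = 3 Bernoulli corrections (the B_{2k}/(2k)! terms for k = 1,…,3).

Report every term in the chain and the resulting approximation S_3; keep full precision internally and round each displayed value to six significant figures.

∫_4^31 x^4 dx evaluates to 5.72563e+06.
Boundary: ½(f(4) + f(31)) = ½(256.000 + 923521) = 461888.
So far: 6.18751e+06.
Order-1 term: 1/12 · (119164 − 256.000) = 9909.00.
Partial sum through k=1: 6.19742e+06.
Order-2 term: −1/720 · (744.000 − 96.0000) = -0.900000.
Partial sum through k=2: 6.19742e+06.
Order-3 term: 1/30240 · (0.00000 − 0.00000) = 0.00000.

S_3 ≈ 6.19742e+06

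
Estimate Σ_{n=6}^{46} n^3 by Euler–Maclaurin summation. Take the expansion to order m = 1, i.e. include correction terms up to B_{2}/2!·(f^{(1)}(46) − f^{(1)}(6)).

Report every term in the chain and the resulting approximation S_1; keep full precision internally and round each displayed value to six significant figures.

S_1 ≈ 1.16834e+06

Integral: ∫_6^46 x^3 dx = 1.11904e+06.
Boundary: ½(f(6) + f(46)) = ½(216.000 + 97336.0) = 48776.0.
So far: 1.16782e+06.
Correction k=1: B_{2}/2! · (f^{(1)}(46) − f^{(1)}(6)) = 1/12 · (6348.00 − 108.000) = 520.000.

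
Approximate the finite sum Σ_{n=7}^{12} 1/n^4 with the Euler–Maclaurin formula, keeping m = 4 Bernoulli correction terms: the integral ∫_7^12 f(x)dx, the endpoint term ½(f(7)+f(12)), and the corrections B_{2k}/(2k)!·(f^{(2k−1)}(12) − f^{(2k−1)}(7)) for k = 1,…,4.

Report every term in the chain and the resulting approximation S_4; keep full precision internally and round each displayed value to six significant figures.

∫_7^12 1/x^4 dx evaluates to 0.000778916.
Endpoint term: (f(7) + f(12))/2 = (0.000416493 + 4.82253e-05)/2 = 0.000232359.
Running total after boundary: 0.00101128.
k=1: B_{2}/(2)! × [f^{(1)}(12) − f^{(1)}(7)] = 1/12 × (-1.60751e-05 − (-0.000237996)) = 1.84934e-05.
Running total after k=1: 0.00102977.
k=2: B_{4}/(4)! × [f^{(3)}(12) − f^{(3)}(7)] = −1/720 × (-3.34898e-06 − (-0.000145712)) = -1.97726e-07.
Running total after k=2: 0.00102957.
k=3: B_{6}/(6)! × [f^{(5)}(12) − f^{(5)}(7)] = 1/30240 × (-1.30238e-06 − (-0.000166528)) = 5.46381e-09.
Running total after k=3: 0.00102958.
k=4: B_{8}/(8)! × [f^{(7)}(12) − f^{(7)}(7)] = −1/1209600 × (-8.13988e-07 − (-0.000305868)) = -2.52194e-10.

S_4 ≈ 0.00102958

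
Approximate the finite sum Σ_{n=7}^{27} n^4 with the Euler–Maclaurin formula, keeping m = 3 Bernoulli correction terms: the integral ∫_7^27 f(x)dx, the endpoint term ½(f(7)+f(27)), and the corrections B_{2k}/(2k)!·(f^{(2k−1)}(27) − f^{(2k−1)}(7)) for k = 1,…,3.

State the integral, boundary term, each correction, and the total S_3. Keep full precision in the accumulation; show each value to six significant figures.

S_3 ≈ 3.13979e+06

∫_7^27 x^4 dx evaluates to 2.86642e+06.
Endpoint term: (f(7) + f(27))/2 = (2401.00 + 531441)/2 = 266921.
Running total after boundary: 3.13334e+06.
Order-1 term: 1/12 · (78732.0 − 1372.00) = 6446.67.
Partial sum through k=1: 3.13979e+06.
Order-2 term: −1/720 · (648.000 − 168.000) = -0.666667.
Partial sum through k=2: 3.13979e+06.
Order-3 term: 1/30240 · (0.00000 − 0.00000) = 0.00000.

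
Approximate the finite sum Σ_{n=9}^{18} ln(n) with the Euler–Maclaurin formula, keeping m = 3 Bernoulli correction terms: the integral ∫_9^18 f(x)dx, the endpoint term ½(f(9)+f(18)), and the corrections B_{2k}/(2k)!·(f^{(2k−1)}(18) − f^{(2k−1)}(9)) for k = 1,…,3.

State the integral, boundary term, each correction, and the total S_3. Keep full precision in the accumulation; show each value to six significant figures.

S_3 ≈ 25.7908

∫_9^18 ln(x) dx evaluates to 23.2517.
½[f(9) + f(18)] = ½[2.19722 + 2.89037] = 2.54380.
So far: 25.7955.
k=1: B_{2}/(2)! × [f^{(1)}(18) − f^{(1)}(9)] = 1/12 × (0.0555556 − 0.111111) = -0.00462963.
After k=1: 25.7908.
k=2: B_{4}/(4)! × [f^{(3)}(18) − f^{(3)}(9)] = −1/720 × (0.000342936 − 0.00274348) = 3.33410e-06.
After k=2: 25.7908.
k=3: B_{6}/(6)! × [f^{(5)}(18) − f^{(5)}(9)] = 1/30240 × (1.27013e-05 − 0.000406442) = -1.30205e-08.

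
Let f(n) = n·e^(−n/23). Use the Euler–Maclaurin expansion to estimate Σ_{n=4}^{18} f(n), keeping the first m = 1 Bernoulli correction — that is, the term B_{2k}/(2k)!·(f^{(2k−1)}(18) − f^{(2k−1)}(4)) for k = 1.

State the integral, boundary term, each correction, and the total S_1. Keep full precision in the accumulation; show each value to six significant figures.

S_1 ≈ 96.4652

Integral: ∫_4^18 x·e^(−x/23) dx = 90.7191.
½[f(4) + f(18)] = ½[3.36148 + 8.22981] = 5.79565.
Integral + boundary = 96.5147.
Order-1 term: 1/12 · (0.0993939 − 0.694219) = -0.0495687.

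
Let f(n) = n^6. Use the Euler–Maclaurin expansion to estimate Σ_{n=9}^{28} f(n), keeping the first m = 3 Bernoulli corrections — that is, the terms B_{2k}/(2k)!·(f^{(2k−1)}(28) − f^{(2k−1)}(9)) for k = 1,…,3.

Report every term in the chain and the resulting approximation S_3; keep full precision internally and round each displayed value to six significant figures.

Integral: ∫_9^28 x^6 dx = 1.92688e+09.
½[f(9) + f(28)] = ½[531441 + 4.81890e+08] = 2.41211e+08.
Integral + boundary = 2.16809e+09.
Correction k=1: B_{2}/2! · (f^{(1)}(28) − f^{(1)}(9)) = 1/12 · (1.03262e+08 − 354294) = 8.57566e+06.
After k=1: 2.17666e+09.
Correction k=2: B_{4}/4! · (f^{(3)}(28) − f^{(3)}(9)) = −1/720 · (2.63424e+06 − 87480.0) = -3537.17.
After k=2: 2.17666e+09.
Correction k=3: B_{6}/6! · (f^{(5)}(28) − f^{(5)}(9)) = 1/30240 · (20160.0 − 6480.00) = 0.452381.

S_3 ≈ 2.17666e+09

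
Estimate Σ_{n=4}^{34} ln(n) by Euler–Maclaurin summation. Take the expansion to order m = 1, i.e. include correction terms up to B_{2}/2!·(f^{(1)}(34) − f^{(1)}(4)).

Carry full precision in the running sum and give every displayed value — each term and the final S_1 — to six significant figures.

Integral: ∫_4^34 ln(x) dx = 84.3511.
Endpoint term: (f(4) + f(34))/2 = (1.38629 + 3.52636)/2 = 2.45633.
So far: 86.8074.
Correction k=1: B_{2}/2! · (f^{(1)}(34) − f^{(1)}(4)) = 1/12 · (0.0294118 − 0.250000) = -0.0183824.

S_1 ≈ 86.7890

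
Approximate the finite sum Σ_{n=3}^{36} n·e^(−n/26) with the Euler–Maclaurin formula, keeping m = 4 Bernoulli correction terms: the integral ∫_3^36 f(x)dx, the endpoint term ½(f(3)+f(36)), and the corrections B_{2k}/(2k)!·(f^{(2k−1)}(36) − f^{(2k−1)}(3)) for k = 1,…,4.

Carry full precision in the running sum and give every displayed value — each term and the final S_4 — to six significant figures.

S_4 ≈ 273.925

∫_3^36 x·e^(−x/26) dx evaluates to 268.154.
½[f(3) + f(36)] = ½[2.67307 + 9.01512] = 5.84410.
So far: 273.999.
k=1: B_{2}/(2)! × [f^{(1)}(36) − f^{(1)}(3)] = 1/12 × (-0.0963154 − 0.788213) = -0.0737107.
Partial sum through k=1: 273.925.
k=2: B_{4}/(4)! × [f^{(3)}(36) − f^{(3)}(3)] = −1/720 × (0.000598409 − 0.00380216) = 4.44965e-06.
Partial sum through k=2: 273.925.
k=3: B_{6}/(6)! × [f^{(5)}(36) − f^{(5)}(3)] = 1/30240 × (1.98121e-06 − 9.52415e-06) = -2.49436e-10.
Partial sum through k=3: 273.925.
k=4: B_{8}/(8)! × [f^{(7)}(36) − f^{(7)}(3)] = −1/1209600 × (4.55207e-09 − 1.98577e-08) = 1.26535e-14.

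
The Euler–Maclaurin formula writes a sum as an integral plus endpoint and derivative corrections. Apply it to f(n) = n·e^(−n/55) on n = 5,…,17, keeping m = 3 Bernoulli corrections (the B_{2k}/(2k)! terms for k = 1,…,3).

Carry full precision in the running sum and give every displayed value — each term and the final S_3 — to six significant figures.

S_3 ≈ 114.637

Integral: ∫_5^17 x·e^(−x/55) dx = 106.141.
½[f(5) + f(17)] = ½[4.56550 + 12.4799] = 8.52272.
So far: 114.664.
Order-1 term: 1/12 · (0.507206 − 0.830092) = -0.0269071.
After k=1: 114.637.
Order-2 term: −1/720 · (0.000653036 − 0.000878113) = 3.12607e-07.
After k=2: 114.637.
Order-3 term: 1/30240 · (3.76331e-07 − 4.89857e-07) = -3.75416e-12.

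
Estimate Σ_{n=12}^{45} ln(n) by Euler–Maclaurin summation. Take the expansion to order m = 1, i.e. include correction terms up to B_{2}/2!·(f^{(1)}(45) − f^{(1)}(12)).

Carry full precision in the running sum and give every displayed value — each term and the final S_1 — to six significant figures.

Integral: ∫_12^45 ln(x) dx = 108.481.
Endpoint term: (f(12) + f(45))/2 = (2.48491 + 3.80666)/2 = 3.14578.
Running total after boundary: 111.627.
Order-1 term: 1/12 · (0.0222222 − 0.0833333) = -0.00509259.

S_1 ≈ 111.622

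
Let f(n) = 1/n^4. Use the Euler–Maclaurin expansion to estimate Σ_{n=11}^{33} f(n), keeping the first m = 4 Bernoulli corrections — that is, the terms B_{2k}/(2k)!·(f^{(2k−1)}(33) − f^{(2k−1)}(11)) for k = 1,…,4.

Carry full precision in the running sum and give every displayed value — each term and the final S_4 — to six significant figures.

∫_11^33 1/x^4 dx evaluates to 0.000241163.
½[f(11) + f(33)] = ½[6.83013e-05 + 8.43226e-07] = 3.45723e-05.
Integral + boundary = 0.000275735.
Order-1 term: 1/12 · (-1.02209e-07 − (-2.48369e-05)) = 2.06122e-06.
Running total after k=1: 0.000277796.
Order-2 term: −1/720 · (-2.81568e-09 − (-6.15790e-06)) = -8.54872e-09.
Running total after k=2: 0.000277788.
Order-3 term: 1/30240 · (-1.44792e-10 − (-2.84994e-06)) = 9.42391e-11.
Running total after k=3: 0.000277788.
Order-4 term: −1/1209600 · (-1.19663e-11 − (-2.11979e-06)) = -1.75246e-12.

S_4 ≈ 0.000277788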